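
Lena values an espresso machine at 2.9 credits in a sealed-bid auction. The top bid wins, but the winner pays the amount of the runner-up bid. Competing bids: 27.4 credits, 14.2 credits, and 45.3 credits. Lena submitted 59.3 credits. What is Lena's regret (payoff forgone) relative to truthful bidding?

The highest competing bid is 45.3 credits.
Bidding truthfully at 2.9 credits: the top bid is 45.3 credits (a rival), so Lena loses. Payoff = 0.0 credits.
Bidding 59.3 credits: Lena has the top bid, wins, and pays the second-highest bid 45.3 credits. Payoff = 2.9 credits − 45.3 credits = -42.4 credits.
Regret = truthful payoff − actual payoff = 0.0 credits − -42.4 credits = 42.4 credits.

Payoff forgone: 42.4 credits.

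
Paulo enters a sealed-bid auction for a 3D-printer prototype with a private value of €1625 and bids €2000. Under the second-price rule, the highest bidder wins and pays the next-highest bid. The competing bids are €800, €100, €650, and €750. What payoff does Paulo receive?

Highest competing bid: €800.
Paulo's bid €2000 is the highest overall, so Paulo wins and pays the second-highest bid, €800.
Payoff = value − price = €1625 − €800 = €825.

Paulo's payoff: €825.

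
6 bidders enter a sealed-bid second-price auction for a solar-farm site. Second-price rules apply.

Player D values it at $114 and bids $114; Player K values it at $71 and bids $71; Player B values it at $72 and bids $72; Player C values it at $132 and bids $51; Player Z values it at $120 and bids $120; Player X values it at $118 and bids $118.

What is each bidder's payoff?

Player D $0, Player K $0, Player B $0, Player C $0, Player Z $2, Player X $0.

Bids in descending order: Player Z $120; Player X $118; Player D $114; Player B $72; Player K $71; Player C $51.
Player Z has the top bid and wins; the price is the second-highest bid, $118.
Player Z's payoff = $120 − $118 = $2. All other bidders lose, so their payoff is 0.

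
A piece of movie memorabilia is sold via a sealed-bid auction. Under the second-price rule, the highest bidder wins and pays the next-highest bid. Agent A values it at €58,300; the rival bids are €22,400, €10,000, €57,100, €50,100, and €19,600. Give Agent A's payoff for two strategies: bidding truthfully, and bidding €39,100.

Truthful: €1,200; alternative: €0.

The highest competing bid is €57,100.
Bidding truthfully at €58,300: Agent A has the top bid, wins, and pays the second-highest bid €57,100. Payoff = €58,300 − €57,100 = €1,200.
Bidding €39,100: the top bid is €57,100 (a rival), so Agent A loses. Payoff = €0.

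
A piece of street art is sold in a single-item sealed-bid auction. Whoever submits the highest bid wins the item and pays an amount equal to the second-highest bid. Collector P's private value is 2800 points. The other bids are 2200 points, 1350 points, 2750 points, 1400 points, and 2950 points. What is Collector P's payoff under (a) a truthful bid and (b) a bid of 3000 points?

(a) 0 points  (b) -150 points

The highest competing bid is 2950 points.
Bidding truthfully at 2800 points: the top bid is 2950 points (a rival), so Collector P loses. Payoff = 0 points.
Bidding 3000 points: Collector P has the top bid, wins, and pays the second-highest bid 2950 points. Payoff = 2800 points − 2950 points = -150 points.
Deviating from a truthful bid can only lose payoff in a second-price auction — never gain.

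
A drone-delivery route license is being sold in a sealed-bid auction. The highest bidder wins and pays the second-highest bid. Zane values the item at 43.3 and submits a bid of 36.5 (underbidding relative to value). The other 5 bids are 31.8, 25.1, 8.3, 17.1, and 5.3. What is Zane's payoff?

Payoff = 11.5.

Highest competing bid: 31.8.
Zane's bid 36.5 is the highest overall, so Zane wins and pays the second-highest bid, 31.8.
Payoff = value − price = 43.3 − 31.8 = 11.5.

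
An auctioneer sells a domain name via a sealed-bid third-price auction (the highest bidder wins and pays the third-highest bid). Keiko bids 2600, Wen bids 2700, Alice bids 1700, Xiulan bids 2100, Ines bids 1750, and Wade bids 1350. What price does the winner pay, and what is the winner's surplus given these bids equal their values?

The winner pays 2100 for a surplus of 600.

Ordered from highest: Wen 2700, then Keiko 2600, then Xiulan 2100, then Ines 1750, then Alice 1700, then Wade 1350.
Wen is the highest bidder, so Wen wins.
Under the third-price rule, the price is the third-highest bid: 2100.
Surplus = 2700 − 2100 = 600.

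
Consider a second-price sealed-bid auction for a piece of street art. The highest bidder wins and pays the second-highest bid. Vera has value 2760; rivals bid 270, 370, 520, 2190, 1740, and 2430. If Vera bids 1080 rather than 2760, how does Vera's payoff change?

Change in payoff: -330.

The highest competing bid is 2430.
Bidding truthfully at 2760: Vera has the top bid, wins, and pays the second-highest bid 2430. Payoff = 2760 − 2430 = 330.
Bidding 1080: the top bid is 2430 (a rival), so Vera loses. Payoff = 0.
Change = 0 − 330 = -330.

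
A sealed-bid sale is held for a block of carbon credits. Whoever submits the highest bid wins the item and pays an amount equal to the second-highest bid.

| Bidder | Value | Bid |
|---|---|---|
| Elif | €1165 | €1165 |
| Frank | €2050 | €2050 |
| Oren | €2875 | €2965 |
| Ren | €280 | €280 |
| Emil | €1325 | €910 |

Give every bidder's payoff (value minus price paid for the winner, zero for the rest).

Elif €0, Frank €0, Oren €825, Ren €0, Emil €0.

Bids in descending order: Oren €2965 > Frank €2050 > Elif €1165 > Emil €910 > Ren €280.
Oren has the top bid and wins; the price is the second-highest bid, €2050.
Oren's payoff = €2875 − €2050 = €825. All other bidders lose, so their payoff is 0.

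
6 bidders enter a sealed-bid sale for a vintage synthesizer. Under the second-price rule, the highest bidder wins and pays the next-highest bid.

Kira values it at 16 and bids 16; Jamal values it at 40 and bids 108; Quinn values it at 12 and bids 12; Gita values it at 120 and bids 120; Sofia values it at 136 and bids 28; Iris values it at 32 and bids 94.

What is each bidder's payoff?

Kira 0, Jamal 0, Quinn 0, Gita 12, Sofia 0, Iris 0.

Bids in descending order: Gita 120 > Jamal 108 > Iris 94 > Sofia 28 > Kira 16 > Quinn 12.
Gita has the top bid and wins; the price is the second-highest bid, 108.
Gita's payoff = 120 − 108 = 12. All other bidders lose, so their payoff is 0.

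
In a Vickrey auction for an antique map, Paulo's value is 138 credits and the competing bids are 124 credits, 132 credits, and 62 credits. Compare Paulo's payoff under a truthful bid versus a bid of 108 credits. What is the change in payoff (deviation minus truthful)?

Payoff change: -6 credits.

The highest competing bid is 132 credits.
Bidding truthfully at 138 credits: Paulo has the top bid, wins, and pays the second-highest bid 132 credits. Payoff = 138 credits − 132 credits = 6 credits.
Bidding 108 credits: the top bid is 132 credits (a rival), so Paulo loses. Payoff = 0 credits.
Change = 0 credits − 6 credits = -6 credits.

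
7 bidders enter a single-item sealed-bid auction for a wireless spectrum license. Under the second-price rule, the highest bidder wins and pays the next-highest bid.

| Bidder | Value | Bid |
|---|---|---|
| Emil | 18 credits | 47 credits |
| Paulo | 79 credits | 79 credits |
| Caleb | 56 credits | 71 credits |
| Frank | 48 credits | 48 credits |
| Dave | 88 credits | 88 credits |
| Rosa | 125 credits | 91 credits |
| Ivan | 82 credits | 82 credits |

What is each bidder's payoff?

Sorted high to low: Rosa 91 credits; Dave 88 credits; Ivan 82 credits; Paulo 79 credits; Caleb 71 credits; Frank 48 credits; Emil 47 credits.
Rosa has the top bid and wins; the price is the second-highest bid, 88 credits.
Rosa's payoff = 125 credits − 88 credits = 37 credits. All other bidders lose, so their payoff is 0.

Payoffs: Emil 0 credits, Paulo 0 credits, Caleb 0 credits, Frank 0 credits, Dave 0 credits, Rosa 37 credits, Ivan 0 credits.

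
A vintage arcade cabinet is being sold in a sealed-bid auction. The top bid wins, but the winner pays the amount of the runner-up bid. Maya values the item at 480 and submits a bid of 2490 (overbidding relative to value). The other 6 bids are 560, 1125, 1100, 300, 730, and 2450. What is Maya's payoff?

Payoff = -1970.

Highest competing bid: 2450.
Maya's bid 2490 is the highest overall, so Maya wins and pays the second-highest bid, 2450.
Payoff = value − price = 480 − 2450 = -1970.
Overbidding won the item at a price above value — truthful bidding would have avoided this loss.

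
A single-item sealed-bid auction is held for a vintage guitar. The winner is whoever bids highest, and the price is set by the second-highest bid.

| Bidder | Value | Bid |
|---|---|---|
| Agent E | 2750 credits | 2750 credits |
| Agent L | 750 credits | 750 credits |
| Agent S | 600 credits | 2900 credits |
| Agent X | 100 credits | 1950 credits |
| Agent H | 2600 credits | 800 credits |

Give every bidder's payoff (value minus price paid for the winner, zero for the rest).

Payoffs: Agent E 0 credits, Agent L 0 credits, Agent S -2150 credits, Agent X 0 credits, Agent H 0 credits.

Bids in descending order: Agent S 2900 credits, then Agent E 2750 credits, then Agent X 1950 credits, then Agent H 800 credits, then Agent L 750 credits.
Agent S has the top bid and wins; the price is the second-highest bid, 2750 credits.
Agent S's payoff = 600 credits − 2750 credits = -2150 credits. All other bidders lose, so their payoff is 0.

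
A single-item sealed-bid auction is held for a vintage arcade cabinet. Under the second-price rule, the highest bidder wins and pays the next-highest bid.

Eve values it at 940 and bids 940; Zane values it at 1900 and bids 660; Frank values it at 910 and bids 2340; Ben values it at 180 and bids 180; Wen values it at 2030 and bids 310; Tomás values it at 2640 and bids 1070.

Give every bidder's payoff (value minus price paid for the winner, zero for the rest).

Sorted high to low: Frank 2340 > Tomás 1070 > Eve 940 > Zane 660 > Wen 310 > Ben 180.
Frank has the top bid and wins; the price is the second-highest bid, 1070.
Frank's payoff = 910 − 1070 = -160. All other bidders lose, so their payoff is 0.

Eve 0, Zane 0, Frank -160, Ben 0, Wen 0, Tomás 0.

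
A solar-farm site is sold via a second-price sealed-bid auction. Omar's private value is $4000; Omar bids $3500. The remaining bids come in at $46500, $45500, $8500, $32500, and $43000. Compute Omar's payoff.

Payoff = $0.

Highest competing bid: $46500.
Omar's bid $3500 is not the highest, so Omar loses, pays nothing, and earns zero payoff.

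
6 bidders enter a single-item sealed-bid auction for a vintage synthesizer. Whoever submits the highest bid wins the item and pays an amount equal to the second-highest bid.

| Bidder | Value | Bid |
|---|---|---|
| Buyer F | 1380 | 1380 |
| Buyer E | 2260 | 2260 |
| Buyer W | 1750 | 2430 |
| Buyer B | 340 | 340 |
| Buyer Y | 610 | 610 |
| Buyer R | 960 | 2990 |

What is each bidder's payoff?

Bids in descending order: Buyer R 2990; Buyer W 2430; Buyer E 2260; Buyer F 1380; Buyer Y 610; Buyer B 340.
Buyer R has the top bid and wins; the price is the second-highest bid, 2430.
Buyer R's payoff = 960 − 2430 = -1470. All other bidders lose, so their payoff is 0.

Buyer F 0, Buyer E 0, Buyer W 0, Buyer B 0, Buyer Y 0, Buyer R -1470.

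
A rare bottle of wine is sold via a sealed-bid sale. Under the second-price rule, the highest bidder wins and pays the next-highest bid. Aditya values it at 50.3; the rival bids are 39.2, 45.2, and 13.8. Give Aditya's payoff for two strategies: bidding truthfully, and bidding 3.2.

The highest competing bid is 45.2.
Bidding truthfully at 50.3: Aditya has the top bid, wins, and pays the second-highest bid 45.2. Payoff = 50.3 − 45.2 = 5.1.
Bidding 3.2: the top bid is 45.2 (a rival), so Aditya loses. Payoff = 0.0.
Deviating from a truthful bid can only lose payoff in a second-price auction — never gain.

(a) 5.1  (b) 0.0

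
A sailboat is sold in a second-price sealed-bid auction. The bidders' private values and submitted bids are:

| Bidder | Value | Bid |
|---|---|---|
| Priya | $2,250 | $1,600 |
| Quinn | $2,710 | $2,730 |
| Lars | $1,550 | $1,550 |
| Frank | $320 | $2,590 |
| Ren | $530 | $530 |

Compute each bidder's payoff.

Payoffs: Priya $0, Quinn $120, Lars $0, Frank $0, Ren $0.

Ranking the bids: Quinn $2,730 > Frank $2,590 > Priya $1,600 > Lars $1,550 > Ren $530.
Quinn has the top bid and wins; the price is the second-highest bid, $2,590.
Quinn's payoff = $2,710 − $2,590 = $120. All other bidders lose, so their payoff is 0.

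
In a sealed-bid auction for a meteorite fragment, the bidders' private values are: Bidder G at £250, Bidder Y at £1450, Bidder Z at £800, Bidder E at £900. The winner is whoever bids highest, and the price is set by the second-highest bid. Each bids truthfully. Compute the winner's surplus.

Bids in descending order: Bidder Y £1450; Bidder E £900; Bidder Z £800; Bidder G £250.
Bidder Y wins with the top bid and pays the second-highest, £900.
Surplus = £1450 − £900 = £550.

Winner's surplus: £550.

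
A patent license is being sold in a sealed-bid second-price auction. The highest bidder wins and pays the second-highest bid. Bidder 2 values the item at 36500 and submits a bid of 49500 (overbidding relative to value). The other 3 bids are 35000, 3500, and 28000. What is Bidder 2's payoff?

Highest competing bid: 35000.
Bidder 2's bid 49500 is the highest overall, so Bidder 2 wins and pays the second-highest bid, 35000.
Payoff = value − price = 36500 − 35000 = 1500.

Payoff = 1500.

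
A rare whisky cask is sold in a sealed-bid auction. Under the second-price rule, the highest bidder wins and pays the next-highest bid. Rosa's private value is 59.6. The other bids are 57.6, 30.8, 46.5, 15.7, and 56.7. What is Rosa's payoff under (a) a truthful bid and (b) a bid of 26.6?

The highest competing bid is 57.6.
Bidding truthfully at 59.6: Rosa has the top bid, wins, and pays the second-highest bid 57.6. Payoff = 59.6 − 57.6 = 2.0.
Bidding 26.6: the top bid is 57.6 (a rival), so Rosa loses. Payoff = 0.0.

(a) 2.0  (b) 0.0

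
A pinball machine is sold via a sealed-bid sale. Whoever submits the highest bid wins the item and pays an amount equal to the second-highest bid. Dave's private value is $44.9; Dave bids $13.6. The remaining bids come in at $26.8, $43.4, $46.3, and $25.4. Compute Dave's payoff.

Payoff = $0.0.

Highest competing bid: $46.3.
Dave's bid $13.6 is not the highest, so Dave loses, pays nothing, and earns zero payoff.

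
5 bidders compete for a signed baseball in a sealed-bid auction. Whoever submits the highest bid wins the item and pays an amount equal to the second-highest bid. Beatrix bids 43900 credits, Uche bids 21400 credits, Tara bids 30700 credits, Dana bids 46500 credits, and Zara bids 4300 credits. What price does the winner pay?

Price paid: 43900 credits.

Ranking the bids: Dana 46500 credits > Beatrix 43900 credits > Tara 30700 credits > Uche 21400 credits > Zara 4300 credits.
Dana has the highest bid, so Dana wins.
The second-highest bid is 43900 credits, so that is what Dana pays.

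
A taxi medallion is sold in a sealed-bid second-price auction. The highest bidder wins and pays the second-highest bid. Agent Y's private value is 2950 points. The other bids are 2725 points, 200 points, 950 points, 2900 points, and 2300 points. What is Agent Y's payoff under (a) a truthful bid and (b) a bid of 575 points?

(a) 50 points  (b) 0 points

The highest competing bid is 2900 points.
Bidding truthfully at 2950 points: Agent Y has the top bid, wins, and pays the second-highest bid 2900 points. Payoff = 2950 points − 2900 points = 50 points.
Bidding 575 points: the top bid is 2900 points (a rival), so Agent Y loses. Payoff = 0 points.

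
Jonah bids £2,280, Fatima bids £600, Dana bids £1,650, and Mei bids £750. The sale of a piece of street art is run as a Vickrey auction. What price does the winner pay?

£1,650

Bids in descending order: Jonah £2,280, then Dana £1,650, then Mei £750, then Fatima £600.
Jonah has the highest bid, so Jonah wins.
The second-highest bid is £1,650, so that is what Jonah pays.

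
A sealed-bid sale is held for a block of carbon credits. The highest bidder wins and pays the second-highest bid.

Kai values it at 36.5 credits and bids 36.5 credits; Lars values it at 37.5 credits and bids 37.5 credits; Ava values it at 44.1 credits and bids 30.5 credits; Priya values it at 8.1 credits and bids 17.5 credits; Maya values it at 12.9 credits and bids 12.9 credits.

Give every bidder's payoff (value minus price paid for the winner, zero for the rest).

Payoffs: Kai 0.0 credits, Lars 1.0 credits, Ava 0.0 credits, Priya 0.0 credits, Maya 0.0 credits.

Bids in descending order: Lars 37.5 credits, then Kai 36.5 credits, then Ava 30.5 credits, then Priya 17.5 credits, then Maya 12.9 credits.
Lars has the top bid and wins; the price is the second-highest bid, 36.5 credits.
Lars's payoff = 37.5 credits − 36.5 credits = 1.0 credits. All other bidders lose, so their payoff is 0.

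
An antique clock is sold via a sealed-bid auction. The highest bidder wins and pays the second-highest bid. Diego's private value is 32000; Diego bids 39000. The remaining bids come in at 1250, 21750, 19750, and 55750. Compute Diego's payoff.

Highest competing bid: 55750.
Diego's bid 39000 is not the highest, so Diego loses, pays nothing, and earns zero payoff.

Diego's payoff: 0.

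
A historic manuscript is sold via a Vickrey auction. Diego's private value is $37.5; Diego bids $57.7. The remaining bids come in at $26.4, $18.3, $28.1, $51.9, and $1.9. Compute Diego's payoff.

Highest competing bid: $51.9.
Diego's bid $57.7 is the highest overall, so Diego wins and pays the second-highest bid, $51.9.
Payoff = value − price = $37.5 − $51.9 = -$14.4.

Diego's payoff: -$14.4.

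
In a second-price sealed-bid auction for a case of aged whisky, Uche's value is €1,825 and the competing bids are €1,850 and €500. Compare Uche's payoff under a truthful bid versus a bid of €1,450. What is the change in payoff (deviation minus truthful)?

The highest competing bid is €1,850.
Bidding truthfully at €1,825: the top bid is €1,850 (a rival), so Uche loses. Payoff = €0.
Bidding €1,450: the top bid is €1,850 (a rival), so Uche loses. Payoff = €0.
Change = €0 − €0 = €0.

Payoff change: €0.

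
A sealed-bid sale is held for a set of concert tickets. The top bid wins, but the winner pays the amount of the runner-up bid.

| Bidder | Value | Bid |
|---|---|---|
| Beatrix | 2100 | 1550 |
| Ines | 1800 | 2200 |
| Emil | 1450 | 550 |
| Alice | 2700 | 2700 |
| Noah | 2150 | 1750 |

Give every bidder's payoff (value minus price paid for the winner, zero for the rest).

Bids in descending order: Alice 2700, then Ines 2200, then Noah 1750, then Beatrix 1550, then Emil 550.
Alice has the top bid and wins; the price is the second-highest bid, 2200.
Alice's payoff = 2700 − 2200 = 500. All other bidders lose, so their payoff is 0.

Payoffs: Beatrix 0, Ines 0, Emil 0, Alice 500, Noah 0.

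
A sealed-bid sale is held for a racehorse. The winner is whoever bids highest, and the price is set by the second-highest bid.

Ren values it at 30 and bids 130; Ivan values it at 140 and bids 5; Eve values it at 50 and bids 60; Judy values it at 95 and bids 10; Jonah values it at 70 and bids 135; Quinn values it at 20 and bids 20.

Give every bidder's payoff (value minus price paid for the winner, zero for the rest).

Payoffs: Ren 0, Ivan 0, Eve 0, Judy 0, Jonah -60, Quinn 0.

Sorted high to low: Jonah 135; Ren 130; Eve 60; Quinn 20; Judy 10; Ivan 5.
Jonah has the top bid and wins; the price is the second-highest bid, 130.
Jonah's payoff = 70 − 130 = -60. All other bidders lose, so their payoff is 0.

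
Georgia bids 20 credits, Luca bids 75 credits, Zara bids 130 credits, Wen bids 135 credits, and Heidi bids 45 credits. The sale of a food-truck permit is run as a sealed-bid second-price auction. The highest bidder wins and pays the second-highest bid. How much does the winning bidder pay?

Sorted high to low: Wen 135 credits > Zara 130 credits > Luca 75 credits > Heidi 45 credits > Georgia 20 credits.
Wen has the highest bid, so Wen wins.
The second-highest bid is 130 credits, so that is what Wen pays.

The winner pays 130 credits.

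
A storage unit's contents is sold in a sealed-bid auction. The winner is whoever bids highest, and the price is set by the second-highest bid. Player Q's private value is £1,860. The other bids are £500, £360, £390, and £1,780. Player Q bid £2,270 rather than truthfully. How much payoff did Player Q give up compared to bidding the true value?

The highest competing bid is £1,780.
Bidding truthfully at £1,860: Player Q has the top bid, wins, and pays the second-highest bid £1,780. Payoff = £1,860 − £1,780 = £80.
Bidding £2,270: Player Q has the top bid, wins, and pays the second-highest bid £1,780. Payoff = £1,860 − £1,780 = £80.
Regret = truthful payoff − actual payoff = £80 − £80 = £0.
The bid only affects whether you win, not the price — here both bids land on the same side of the top rival bid, so the deviation is payoff-neutral.

Regret: £0.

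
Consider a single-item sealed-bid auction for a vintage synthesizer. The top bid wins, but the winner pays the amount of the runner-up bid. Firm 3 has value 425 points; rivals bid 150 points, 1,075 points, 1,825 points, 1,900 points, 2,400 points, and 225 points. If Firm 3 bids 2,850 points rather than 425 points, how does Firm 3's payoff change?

Change in payoff: -1,975 points.

The highest competing bid is 2,400 points.
Bidding truthfully at 425 points: the top bid is 2,400 points (a rival), so Firm 3 loses. Payoff = 0 points.
Bidding 2,850 points: Firm 3 has the top bid, wins, and pays the second-highest bid 2,400 points. Payoff = 425 points − 2,400 points = -1,975 points.
Change = -1,975 points − 0 points = -1,975 points.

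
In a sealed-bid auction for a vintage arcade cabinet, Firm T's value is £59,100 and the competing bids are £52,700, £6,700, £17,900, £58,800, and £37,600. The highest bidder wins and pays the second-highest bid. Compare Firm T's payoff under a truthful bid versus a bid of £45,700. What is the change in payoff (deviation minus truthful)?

Change in payoff: -£300.

The highest competing bid is £58,800.
Bidding truthfully at £59,100: Firm T has the top bid, wins, and pays the second-highest bid £58,800. Payoff = £59,100 − £58,800 = £300.
Bidding £45,700: the top bid is £58,800 (a rival), so Firm T loses. Payoff = £0.
Change = £0 − £300 = -£300.
This is the dominant-strategy logic: truthful bidding weakly beats any alternative.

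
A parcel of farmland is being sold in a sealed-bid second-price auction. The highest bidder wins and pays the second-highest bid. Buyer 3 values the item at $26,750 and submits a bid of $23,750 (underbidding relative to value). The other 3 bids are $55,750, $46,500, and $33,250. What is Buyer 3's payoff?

Highest competing bid: $55,750.
Buyer 3's bid $23,750 is not the highest, so Buyer 3 loses, pays nothing, and earns zero payoff.

Payoff = $0.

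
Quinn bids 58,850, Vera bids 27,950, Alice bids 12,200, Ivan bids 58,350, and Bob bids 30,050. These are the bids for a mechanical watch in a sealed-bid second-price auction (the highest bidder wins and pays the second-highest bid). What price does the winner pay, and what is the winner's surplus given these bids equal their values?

Price 58,350; surplus 500.

Sorted high to low: Quinn 58,850, then Ivan 58,350, then Bob 30,050, then Vera 27,950, then Alice 12,200.
Quinn is the highest bidder, so Quinn wins.
Under the second-price rule, the price is the second-highest bid: 58,350.
Surplus = 58,850 − 58,350 = 500.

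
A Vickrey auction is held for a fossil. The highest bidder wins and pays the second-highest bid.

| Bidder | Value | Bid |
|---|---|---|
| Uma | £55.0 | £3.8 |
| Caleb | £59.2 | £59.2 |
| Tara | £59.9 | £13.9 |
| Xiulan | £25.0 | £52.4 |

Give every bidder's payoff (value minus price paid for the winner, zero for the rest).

Bids in descending order: Caleb £59.2 > Xiulan £52.4 > Tara £13.9 > Uma £3.8.
Caleb has the top bid and wins; the price is the second-highest bid, £52.4.
Caleb's payoff = £59.2 − £52.4 = £6.8. All other bidders lose, so their payoff is 0.

Uma £0.0, Caleb £6.8, Tara £0.0, Xiulan £0.0.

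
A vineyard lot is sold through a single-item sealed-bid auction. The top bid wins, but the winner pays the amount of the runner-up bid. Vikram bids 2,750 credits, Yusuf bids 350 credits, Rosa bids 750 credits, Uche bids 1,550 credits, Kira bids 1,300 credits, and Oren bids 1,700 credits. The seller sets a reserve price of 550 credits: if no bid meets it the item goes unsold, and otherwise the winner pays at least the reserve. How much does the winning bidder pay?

1,700 credits

Ordered from highest: Vikram 2,750 credits; Oren 1,700 credits; Uche 1,550 credits; Kira 1,300 credits; Rosa 750 credits; Yusuf 350 credits.
Vikram has the highest bid, so Vikram wins.
The second-highest bid is 1,700 credits, which exceeds the reserve, so that sets the price.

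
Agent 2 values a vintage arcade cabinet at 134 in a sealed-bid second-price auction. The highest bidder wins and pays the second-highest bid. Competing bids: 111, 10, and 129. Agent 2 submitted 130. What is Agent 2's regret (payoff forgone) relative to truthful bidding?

Payoff forgone: 0.

The highest competing bid is 129.
Bidding truthfully at 134: Agent 2 has the top bid, wins, and pays the second-highest bid 129. Payoff = 134 − 129 = 5.
Bidding 130: Agent 2 has the top bid, wins, and pays the second-highest bid 129. Payoff = 134 − 129 = 5.
Regret = truthful payoff − actual payoff = 5 − 5 = 0.
The bid only affects whether you win, not the price — here both bids land on the same side of the top rival bid, so the deviation is payoff-neutral.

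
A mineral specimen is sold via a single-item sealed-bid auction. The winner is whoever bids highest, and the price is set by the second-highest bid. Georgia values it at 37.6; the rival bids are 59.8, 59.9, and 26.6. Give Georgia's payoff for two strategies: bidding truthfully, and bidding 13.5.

(a) 0.0  (b) 0.0

The highest competing bid is 59.9.
Bidding truthfully at 37.6: the top bid is 59.9 (a rival), so Georgia loses. Payoff = 0.0.
Bidding 13.5: the top bid is 59.9 (a rival), so Georgia loses. Payoff = 0.0.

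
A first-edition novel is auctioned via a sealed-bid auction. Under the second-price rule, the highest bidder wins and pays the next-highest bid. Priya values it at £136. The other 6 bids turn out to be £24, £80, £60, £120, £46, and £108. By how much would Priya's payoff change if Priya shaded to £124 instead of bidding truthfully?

The highest competing bid is £120.
Bidding truthfully at £136: Priya has the top bid, wins, and pays the second-highest bid £120. Payoff = £136 − £120 = £16.
Bidding £124: Priya has the top bid, wins, and pays the second-highest bid £120. Payoff = £136 − £120 = £16.
Change = £16 − £16 = £0.

Payoff change: £0.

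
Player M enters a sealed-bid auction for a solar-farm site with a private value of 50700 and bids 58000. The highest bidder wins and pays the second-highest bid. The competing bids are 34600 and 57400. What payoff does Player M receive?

Payoff = -6700.

Highest competing bid: 57400.
Player M's bid 58000 is the highest overall, so Player M wins and pays the second-highest bid, 57400.
Payoff = value − price = 50700 − 57400 = -6700.
Overbidding won the item at a price above value — truthful bidding would have avoided this loss.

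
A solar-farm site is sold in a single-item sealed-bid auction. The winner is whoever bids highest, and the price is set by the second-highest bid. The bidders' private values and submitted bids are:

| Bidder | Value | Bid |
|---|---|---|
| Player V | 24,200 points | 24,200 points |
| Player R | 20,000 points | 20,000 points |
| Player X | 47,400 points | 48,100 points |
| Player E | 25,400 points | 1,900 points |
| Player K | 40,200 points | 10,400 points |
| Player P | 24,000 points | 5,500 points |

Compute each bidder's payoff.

Ordered from highest: Player X 48,100 points; Player V 24,200 points; Player R 20,000 points; Player K 10,400 points; Player P 5,500 points; Player E 1,900 points.
Player X has the top bid and wins; the price is the second-highest bid, 24,200 points.
Player X's payoff = 47,400 points − 24,200 points = 23,200 points. All other bidders lose, so their payoff is 0.

Payoffs: Player V 0 points, Player R 0 points, Player X 23,200 points, Player E 0 points, Player K 0 points, Player P 0 points.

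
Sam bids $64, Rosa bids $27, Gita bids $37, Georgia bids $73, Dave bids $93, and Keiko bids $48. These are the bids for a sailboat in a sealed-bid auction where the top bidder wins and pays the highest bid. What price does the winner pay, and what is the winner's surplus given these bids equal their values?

Bids in descending order: Dave $93, then Georgia $73, then Sam $64, then Keiko $48, then Gita $37, then Rosa $27.
Dave is the highest bidder, so Dave wins.
Under the first-price rule, the price is the highest bid: $93.
Surplus = $93 − $93 = $0.

Price $93; surplus $0.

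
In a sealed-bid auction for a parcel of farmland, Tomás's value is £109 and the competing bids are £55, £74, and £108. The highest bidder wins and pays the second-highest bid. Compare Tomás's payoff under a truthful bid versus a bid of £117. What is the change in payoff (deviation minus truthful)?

The highest competing bid is £108.
Bidding truthfully at £109: Tomás has the top bid, wins, and pays the second-highest bid £108. Payoff = £109 − £108 = £1.
Bidding £117: Tomás has the top bid, wins, and pays the second-highest bid £108. Payoff = £109 − £108 = £1.
Change = £1 − £1 = £0.

Change in payoff: £0.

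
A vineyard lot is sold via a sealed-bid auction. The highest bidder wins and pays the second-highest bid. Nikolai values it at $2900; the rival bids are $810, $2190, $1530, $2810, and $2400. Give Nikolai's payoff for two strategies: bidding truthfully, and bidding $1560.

The highest competing bid is $2810.
Bidding truthfully at $2900: Nikolai has the top bid, wins, and pays the second-highest bid $2810. Payoff = $2900 − $2810 = $90.
Bidding $1560: the top bid is $2810 (a rival), so Nikolai loses. Payoff = $0.
This is the dominant-strategy logic: truthful bidding weakly beats any alternative.

(a) $90  (b) $0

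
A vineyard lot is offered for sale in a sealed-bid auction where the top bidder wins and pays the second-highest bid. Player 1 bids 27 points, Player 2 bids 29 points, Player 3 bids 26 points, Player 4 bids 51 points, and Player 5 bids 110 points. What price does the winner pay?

Bids in descending order: Player 5 110 points, then Player 4 51 points, then Player 2 29 points, then Player 1 27 points, then Player 3 26 points.
Player 5 is the highest bidder, so Player 5 wins.
Under the second-price rule, the price is the second-highest bid: 51 points.

51 points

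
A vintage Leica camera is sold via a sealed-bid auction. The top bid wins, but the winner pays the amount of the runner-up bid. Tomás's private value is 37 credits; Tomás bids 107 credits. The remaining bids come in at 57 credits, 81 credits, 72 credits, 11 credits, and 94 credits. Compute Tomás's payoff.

Highest competing bid: 94 credits.
Tomás's bid 107 credits is the highest overall, so Tomás wins and pays the second-highest bid, 94 credits.
Payoff = value − price = 37 credits − 94 credits = -57 credits.
Overbidding won the item at a price above value — truthful bidding would have avoided this loss.

Tomás's payoff: -57 credits.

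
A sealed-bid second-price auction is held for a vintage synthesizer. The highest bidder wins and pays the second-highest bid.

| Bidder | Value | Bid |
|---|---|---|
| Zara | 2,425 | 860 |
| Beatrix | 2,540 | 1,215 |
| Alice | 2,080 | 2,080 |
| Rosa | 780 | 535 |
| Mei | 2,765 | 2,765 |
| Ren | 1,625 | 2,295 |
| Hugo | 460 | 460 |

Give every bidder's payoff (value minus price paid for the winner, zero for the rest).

Payoffs: Zara 0, Beatrix 0, Alice 0, Rosa 0, Mei 470, Ren 0, Hugo 0.

Ordered from highest: Mei 2,765 > Ren 2,295 > Alice 2,080 > Beatrix 1,215 > Zara 860 > Rosa 535 > Hugo 460.
Mei has the top bid and wins; the price is the second-highest bid, 2,295.
Mei's payoff = 2,765 − 2,295 = 470. All other bidders lose, so their payoff is 0.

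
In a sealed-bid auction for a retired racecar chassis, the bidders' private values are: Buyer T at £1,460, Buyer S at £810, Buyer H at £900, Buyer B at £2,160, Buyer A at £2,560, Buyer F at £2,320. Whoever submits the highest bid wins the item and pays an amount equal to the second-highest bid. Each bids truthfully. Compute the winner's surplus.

Surplus = £240.

Bids in descending order: Buyer A £2,560 > Buyer F £2,320 > Buyer B £2,160 > Buyer T £1,460 > Buyer H £900 > Buyer S £810.
Buyer A wins with the top bid and pays the second-highest, £2,320.
Surplus = £2,560 − £2,320 = £240.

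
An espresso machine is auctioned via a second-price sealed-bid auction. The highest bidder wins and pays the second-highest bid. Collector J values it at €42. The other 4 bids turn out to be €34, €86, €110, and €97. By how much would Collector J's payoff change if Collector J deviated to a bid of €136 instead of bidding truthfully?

The highest competing bid is €110.
Bidding truthfully at €42: the top bid is €110 (a rival), so Collector J loses. Payoff = €0.
Bidding €136: Collector J has the top bid, wins, and pays the second-highest bid €110. Payoff = €42 − €110 = -€68.
Change = -€68 − €0 = -€68.
This is the dominant-strategy logic: truthful bidding weakly beats any alternative.

Payoff change: -€68.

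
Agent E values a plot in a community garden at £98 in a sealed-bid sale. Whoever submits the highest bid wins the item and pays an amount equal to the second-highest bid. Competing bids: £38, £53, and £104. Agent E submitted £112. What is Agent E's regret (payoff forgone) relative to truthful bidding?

Regret: £6.

The highest competing bid is £104.
Bidding truthfully at £98: the top bid is £104 (a rival), so Agent E loses. Payoff = £0.
Bidding £112: Agent E has the top bid, wins, and pays the second-highest bid £104. Payoff = £98 − £104 = -£6.
Regret = truthful payoff − actual payoff = £0 − -£6 = £6.
Deviating from a truthful bid can only lose payoff in a second-price auction — never gain.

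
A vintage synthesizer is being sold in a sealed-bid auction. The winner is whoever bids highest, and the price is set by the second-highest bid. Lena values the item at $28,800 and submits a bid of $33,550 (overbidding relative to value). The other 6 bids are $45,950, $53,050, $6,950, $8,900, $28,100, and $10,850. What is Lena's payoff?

Highest competing bid: $53,050.
Lena's bid $33,550 is not the highest, so Lena loses, pays nothing, and earns zero payoff.

$0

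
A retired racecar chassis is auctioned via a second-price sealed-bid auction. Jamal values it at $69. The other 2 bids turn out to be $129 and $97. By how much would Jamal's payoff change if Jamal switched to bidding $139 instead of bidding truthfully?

-$60

The highest competing bid is $129.
Bidding truthfully at $69: the top bid is $129 (a rival), so Jamal loses. Payoff = $0.
Bidding $139: Jamal has the top bid, wins, and pays the second-highest bid $129. Payoff = $69 − $129 = -$60.
Change = -$60 − $0 = -$60.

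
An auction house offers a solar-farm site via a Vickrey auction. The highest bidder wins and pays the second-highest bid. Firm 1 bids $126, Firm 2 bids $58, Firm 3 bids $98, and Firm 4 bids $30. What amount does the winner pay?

The winner pays $98.

Ranking the bids: Firm 1 $126 > Firm 3 $98 > Firm 2 $58 > Firm 4 $30.
Firm 1 has the highest bid, so Firm 1 wins.
The second-highest bid is $98, so that is what Firm 1 pays.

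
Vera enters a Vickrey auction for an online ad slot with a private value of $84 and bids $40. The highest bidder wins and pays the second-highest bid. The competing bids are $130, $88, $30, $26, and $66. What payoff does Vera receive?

Payoff = $0.

Highest competing bid: $130.
Vera's bid $40 is not the highest, so Vera loses, pays nothing, and earns zero payoff.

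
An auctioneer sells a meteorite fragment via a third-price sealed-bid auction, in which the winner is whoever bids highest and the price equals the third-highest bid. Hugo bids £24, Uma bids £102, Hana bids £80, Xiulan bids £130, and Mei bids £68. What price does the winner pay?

Ranking the bids: Xiulan £130 > Uma £102 > Hana £80 > Mei £68 > Hugo £24.
Xiulan is the highest bidder, so Xiulan wins.
Under the third-price rule, the price is the third-highest bid: £80.

The winner pays £80.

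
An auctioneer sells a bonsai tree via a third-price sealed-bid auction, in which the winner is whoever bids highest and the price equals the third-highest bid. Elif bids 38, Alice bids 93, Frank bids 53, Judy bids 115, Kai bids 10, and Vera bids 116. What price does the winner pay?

The winner pays 93.

Bids in descending order: Vera 116; Judy 115; Alice 93; Frank 53; Elif 38; Kai 10.
Vera is the highest bidder, so Vera wins.
Under the third-price rule, the price is the third-highest bid: 93.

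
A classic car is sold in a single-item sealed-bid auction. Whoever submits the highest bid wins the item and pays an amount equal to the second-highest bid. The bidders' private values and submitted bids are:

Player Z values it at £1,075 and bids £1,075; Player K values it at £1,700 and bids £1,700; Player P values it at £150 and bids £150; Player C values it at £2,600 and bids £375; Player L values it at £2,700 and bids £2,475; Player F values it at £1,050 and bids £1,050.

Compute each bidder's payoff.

Player Z £0, Player K £0, Player P £0, Player C £0, Player L £1,000, Player F £0.

Ranking the bids: Player L £2,475; Player K £1,700; Player Z £1,075; Player F £1,050; Player C £375; Player P £150.
Player L has the top bid and wins; the price is the second-highest bid, £1,700.
Player L's payoff = £2,700 − £1,700 = £1,000. All other bidders lose, so their payoff is 0.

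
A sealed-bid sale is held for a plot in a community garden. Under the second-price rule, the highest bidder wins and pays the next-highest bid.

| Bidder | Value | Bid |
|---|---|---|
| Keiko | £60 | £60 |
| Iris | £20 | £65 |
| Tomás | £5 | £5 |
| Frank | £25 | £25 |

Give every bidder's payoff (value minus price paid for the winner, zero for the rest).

Ranking the bids: Iris £65 > Keiko £60 > Frank £25 > Tomás £5.
Iris has the top bid and wins; the price is the second-highest bid, £60.
Iris's payoff = £20 − £60 = -£40. All other bidders lose, so their payoff is 0.

Keiko £0, Iris -£40, Tomás £0, Frank £0.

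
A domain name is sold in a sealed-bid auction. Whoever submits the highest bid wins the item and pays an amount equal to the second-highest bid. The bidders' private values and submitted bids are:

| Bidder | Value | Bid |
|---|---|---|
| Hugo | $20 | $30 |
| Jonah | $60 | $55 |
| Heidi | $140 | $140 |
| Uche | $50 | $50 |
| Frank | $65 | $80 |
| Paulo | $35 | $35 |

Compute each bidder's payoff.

Ranking the bids: Heidi $140 > Frank $80 > Jonah $55 > Uche $50 > Paulo $35 > Hugo $30.
Heidi has the top bid and wins; the price is the second-highest bid, $80.
Heidi's payoff = $140 − $80 = $60. All other bidders lose, so their payoff is 0.

Hugo $0, Jonah $0, Heidi $60, Uche $0, Frank $0, Paulo $0.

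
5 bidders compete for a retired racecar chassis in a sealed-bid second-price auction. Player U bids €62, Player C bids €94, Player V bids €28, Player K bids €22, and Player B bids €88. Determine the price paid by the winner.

€88

Sorted high to low: Player C €94 > Player B €88 > Player U €62 > Player V €28 > Player K €22.
Player C has the highest bid, so Player C wins.
The second-highest bid is €88, so that is what Player C pays.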